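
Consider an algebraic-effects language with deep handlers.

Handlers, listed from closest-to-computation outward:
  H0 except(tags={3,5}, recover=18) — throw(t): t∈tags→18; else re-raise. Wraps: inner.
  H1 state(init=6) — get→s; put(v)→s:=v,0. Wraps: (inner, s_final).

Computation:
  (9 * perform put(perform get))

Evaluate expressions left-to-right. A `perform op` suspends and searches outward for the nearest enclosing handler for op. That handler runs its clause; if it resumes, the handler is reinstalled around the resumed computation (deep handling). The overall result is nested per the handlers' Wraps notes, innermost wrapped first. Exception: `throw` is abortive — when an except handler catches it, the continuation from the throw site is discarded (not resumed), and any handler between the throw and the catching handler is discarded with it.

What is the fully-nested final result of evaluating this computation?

Answer: (0, 6)

Working:
get @ H1 ⇒ 6
put(6) @ H1 ⇒ s:=6
H0 returns 0
H1 returns (0, 6)
= (0, 6)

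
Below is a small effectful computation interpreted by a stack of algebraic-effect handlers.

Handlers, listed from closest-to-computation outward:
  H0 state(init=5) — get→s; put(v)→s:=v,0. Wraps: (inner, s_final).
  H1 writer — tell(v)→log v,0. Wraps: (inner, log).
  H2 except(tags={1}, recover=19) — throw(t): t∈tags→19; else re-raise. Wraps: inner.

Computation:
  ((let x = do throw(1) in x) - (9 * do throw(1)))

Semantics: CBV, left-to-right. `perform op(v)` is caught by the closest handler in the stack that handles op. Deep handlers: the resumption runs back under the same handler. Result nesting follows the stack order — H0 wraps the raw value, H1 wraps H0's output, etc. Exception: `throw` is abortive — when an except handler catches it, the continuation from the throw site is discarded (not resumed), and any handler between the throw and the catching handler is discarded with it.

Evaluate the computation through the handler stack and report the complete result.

Step-by-step:
throw(1) @ H2 caught ⇒ 19
= 19

Answer: 19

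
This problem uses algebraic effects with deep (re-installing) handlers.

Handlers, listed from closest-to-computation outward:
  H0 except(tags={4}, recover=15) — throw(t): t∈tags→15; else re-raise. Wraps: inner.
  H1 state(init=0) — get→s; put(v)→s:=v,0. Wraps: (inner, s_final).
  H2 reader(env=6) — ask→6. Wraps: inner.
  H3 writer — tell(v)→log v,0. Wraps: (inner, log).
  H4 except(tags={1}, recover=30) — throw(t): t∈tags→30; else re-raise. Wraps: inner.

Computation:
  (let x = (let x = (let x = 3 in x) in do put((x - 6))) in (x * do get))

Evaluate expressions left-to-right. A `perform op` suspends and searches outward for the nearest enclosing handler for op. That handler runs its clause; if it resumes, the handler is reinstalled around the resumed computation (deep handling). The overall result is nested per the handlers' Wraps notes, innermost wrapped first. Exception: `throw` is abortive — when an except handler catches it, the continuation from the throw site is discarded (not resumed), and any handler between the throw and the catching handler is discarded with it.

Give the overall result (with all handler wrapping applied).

Step-by-step:
put(-3) @ H1 ⇒ s:=-3
get @ H1 ⇒ -3
H0 returns 0
H1 returns (0, -3)
H2 returns (0, -3)
H3 returns ((0, -3), ())
H4 returns ((0, -3), ())
= ((0, -3), ())

Answer: ((0, -3), ())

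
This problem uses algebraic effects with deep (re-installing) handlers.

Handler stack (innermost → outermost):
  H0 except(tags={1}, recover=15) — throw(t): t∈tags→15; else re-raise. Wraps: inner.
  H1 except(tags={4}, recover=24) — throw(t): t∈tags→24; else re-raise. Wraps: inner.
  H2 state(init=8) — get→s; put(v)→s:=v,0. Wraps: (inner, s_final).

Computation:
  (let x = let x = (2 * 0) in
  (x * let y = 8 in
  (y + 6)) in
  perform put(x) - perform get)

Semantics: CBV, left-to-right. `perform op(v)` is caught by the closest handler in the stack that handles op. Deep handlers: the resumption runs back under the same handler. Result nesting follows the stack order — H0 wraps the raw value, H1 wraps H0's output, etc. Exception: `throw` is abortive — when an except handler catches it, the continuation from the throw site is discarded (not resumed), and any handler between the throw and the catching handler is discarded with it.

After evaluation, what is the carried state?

Step-by-step:
put(0) @ H2 ⇒ s:=0
get @ H2 ⇒ 0
H0 returns 0
H1 returns 0
H2 returns (0, 0)
= (0, 0)

Answer: 0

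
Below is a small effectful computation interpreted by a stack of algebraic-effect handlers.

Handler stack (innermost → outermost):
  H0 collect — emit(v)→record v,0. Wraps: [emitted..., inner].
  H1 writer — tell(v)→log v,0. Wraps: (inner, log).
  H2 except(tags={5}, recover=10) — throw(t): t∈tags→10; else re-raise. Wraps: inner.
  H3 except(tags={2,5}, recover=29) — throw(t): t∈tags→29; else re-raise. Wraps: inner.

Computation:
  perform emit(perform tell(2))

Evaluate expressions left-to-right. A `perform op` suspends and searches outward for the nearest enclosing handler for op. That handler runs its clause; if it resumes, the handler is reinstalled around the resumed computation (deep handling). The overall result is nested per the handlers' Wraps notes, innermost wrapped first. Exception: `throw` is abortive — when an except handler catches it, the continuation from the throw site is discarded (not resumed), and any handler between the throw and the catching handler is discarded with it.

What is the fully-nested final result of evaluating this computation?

Step-by-step:
tell(2) @ H1 ⇒ log+=2
emit(0) @ H0 ⇒ out+=0
H0 returns [0, 0]
H1 returns ([0, 0], (2))
H2 returns ([0, 0], (2))
H3 returns ([0, 0], (2))
= ([0, 0], (2))

Answer: ([0, 0], (2))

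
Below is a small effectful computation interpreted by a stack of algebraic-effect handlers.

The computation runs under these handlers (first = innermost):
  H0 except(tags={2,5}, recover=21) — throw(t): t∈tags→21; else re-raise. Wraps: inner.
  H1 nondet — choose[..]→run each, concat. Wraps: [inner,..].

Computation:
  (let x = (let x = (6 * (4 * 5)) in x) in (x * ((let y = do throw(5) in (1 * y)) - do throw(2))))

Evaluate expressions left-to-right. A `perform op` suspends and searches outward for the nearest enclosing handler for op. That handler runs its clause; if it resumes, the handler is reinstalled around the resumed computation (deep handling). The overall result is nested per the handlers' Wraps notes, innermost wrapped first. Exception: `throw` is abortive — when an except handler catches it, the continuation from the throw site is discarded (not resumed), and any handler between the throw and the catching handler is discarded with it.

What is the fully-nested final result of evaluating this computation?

Answer: [21]

Working:
throw(5) @ H0 caught ⇒ 21
H1 returns [21]
= [21]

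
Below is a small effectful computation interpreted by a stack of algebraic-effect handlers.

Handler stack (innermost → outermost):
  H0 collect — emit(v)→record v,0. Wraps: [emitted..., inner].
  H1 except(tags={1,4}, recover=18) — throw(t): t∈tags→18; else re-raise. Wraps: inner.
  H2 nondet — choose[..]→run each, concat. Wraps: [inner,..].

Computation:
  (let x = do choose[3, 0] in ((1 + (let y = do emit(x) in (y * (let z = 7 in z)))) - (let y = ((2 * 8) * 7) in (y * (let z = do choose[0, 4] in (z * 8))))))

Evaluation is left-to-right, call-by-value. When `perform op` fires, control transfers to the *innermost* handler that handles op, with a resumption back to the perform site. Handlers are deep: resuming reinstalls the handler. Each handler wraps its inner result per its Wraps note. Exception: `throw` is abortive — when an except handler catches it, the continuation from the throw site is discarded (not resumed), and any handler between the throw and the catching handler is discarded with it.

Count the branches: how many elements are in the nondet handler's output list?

Answer: 4

Evaluation trace:
choose[3, 0] @ H2
  branch[0] choose=3:
    emit(3) @ H0 ⇒ out+=3
    choose[0, 4] @ H2
      branch[0] choose=0:
        H0 returns [3, 1]
        H1 returns [3, 1]
        H2 returns [[3, 1]]
      branch[1] choose=4:
        H0 returns [3, -3583]
        H1 returns [3, -3583]
        H2 returns [[3, -3583]]
  branch[1] choose=0:
    emit(0) @ H0 ⇒ out+=0
    choose[0, 4] @ H2
      branch[0] choose=0:
        H0 returns [0, 1]
        H1 returns [0, 1]
        H2 returns [[0, 1]]
      branch[1] choose=4:
        H0 returns [0, -3583]
        H1 returns [0, -3583]
        H2 returns [[0, -3583]]
= [[3, 1], [3, -3583], [0, 1], [0, -3583]]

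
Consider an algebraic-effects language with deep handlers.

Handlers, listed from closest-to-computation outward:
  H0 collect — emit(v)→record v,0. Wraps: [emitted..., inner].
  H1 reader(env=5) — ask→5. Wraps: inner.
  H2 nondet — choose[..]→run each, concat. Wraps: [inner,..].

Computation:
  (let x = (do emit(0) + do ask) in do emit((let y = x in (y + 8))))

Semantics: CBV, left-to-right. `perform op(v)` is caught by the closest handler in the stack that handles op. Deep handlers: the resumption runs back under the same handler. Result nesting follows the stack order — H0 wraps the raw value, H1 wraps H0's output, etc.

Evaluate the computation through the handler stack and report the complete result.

Working:
emit(0) @ H0 ⇒ out+=0
ask @ H1 ⇒ 5
emit(13) @ H0 ⇒ out+=13
H0 returns [0, 13, 0]
H1 returns [0, 13, 0]
H2 returns [[0, 13, 0]]
= [[0, 13, 0]]

Answer: [[0, 13, 0]]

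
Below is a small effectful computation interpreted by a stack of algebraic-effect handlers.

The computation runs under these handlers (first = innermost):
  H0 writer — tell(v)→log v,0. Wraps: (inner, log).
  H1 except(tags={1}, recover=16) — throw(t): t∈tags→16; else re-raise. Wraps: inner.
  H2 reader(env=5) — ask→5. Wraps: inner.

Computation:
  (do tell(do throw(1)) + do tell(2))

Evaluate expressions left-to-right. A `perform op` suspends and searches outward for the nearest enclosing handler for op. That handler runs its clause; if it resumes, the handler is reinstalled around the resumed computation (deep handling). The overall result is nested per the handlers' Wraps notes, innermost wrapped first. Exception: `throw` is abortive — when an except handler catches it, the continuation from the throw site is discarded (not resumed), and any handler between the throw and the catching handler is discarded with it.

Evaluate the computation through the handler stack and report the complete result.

Answer: 16

Step-by-step:
throw(1) @ H1 caught ⇒ 16
H2 returns 16
= 16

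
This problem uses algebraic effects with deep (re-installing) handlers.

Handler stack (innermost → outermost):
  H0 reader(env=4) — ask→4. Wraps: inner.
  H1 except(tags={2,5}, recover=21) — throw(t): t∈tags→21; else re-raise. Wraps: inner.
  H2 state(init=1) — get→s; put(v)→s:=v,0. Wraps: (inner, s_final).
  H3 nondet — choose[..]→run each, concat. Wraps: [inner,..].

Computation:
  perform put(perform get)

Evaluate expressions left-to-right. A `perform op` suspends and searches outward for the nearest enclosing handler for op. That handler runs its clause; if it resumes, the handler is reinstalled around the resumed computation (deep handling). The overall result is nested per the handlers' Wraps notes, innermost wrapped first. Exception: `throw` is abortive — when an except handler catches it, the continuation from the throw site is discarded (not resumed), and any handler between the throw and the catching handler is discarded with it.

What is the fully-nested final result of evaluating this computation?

Answer: [(0, 1)]

Working:
get @ H2 ⇒ 1
put(1) @ H2 ⇒ s:=1
H0 returns 0
H1 returns 0
H2 returns (0, 1)
H3 returns [(0, 1)]
= [(0, 1)]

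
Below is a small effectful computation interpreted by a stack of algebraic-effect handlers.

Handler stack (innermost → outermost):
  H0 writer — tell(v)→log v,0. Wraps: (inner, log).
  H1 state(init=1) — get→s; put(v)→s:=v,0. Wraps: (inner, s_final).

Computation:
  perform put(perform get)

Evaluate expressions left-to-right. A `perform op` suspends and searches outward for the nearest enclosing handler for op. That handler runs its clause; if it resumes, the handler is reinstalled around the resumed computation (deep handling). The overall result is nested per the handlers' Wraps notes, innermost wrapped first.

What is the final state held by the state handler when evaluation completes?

Working:
get @ H1 ⇒ 1
put(1) @ H1 ⇒ s:=1
H0 returns (0, ())
H1 returns ((0, ()), 1)
= ((0, ()), 1)

Answer: 1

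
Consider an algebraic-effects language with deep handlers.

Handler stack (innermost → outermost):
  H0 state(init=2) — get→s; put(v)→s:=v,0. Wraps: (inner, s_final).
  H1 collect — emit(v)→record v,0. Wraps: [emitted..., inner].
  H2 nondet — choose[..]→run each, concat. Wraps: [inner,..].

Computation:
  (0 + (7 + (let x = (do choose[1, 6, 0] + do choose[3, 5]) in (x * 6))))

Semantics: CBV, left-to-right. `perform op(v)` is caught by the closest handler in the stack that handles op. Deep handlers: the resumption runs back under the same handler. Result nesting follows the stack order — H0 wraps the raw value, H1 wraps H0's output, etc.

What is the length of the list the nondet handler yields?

Answer: 6

Working:
choose[1, 6, 0] @ H2
  branch[0] choose=1:
    choose[3, 5] @ H2
      branch[0] choose=3:
        H0 returns (31, 2)
        H1 returns [(31, 2)]
        H2 returns [[(31, 2)]]
      branch[1] choose=5:
        H0 returns (43, 2)
        H1 returns [(43, 2)]
        H2 returns [[(43, 2)]]
  branch[1] choose=6:
    choose[3, 5] @ H2
      branch[0] choose=3:
        H0 returns (61, 2)
        H1 returns [(61, 2)]
        H2 returns [[(61, 2)]]
      branch[1] choose=5:
        H0 returns (73, 2)
        H1 returns [(73, 2)]
        H2 returns [[(73, 2)]]
  branch[2] choose=0:
    choose[3, 5] @ H2
      branch[0] choose=3:
        H0 returns (25, 2)
        H1 returns [(25, 2)]
        H2 returns [[(25, 2)]]
      branch[1] choose=5:
        H0 returns (37, 2)
        H1 returns [(37, 2)]
        H2 returns [[(37, 2)]]
= [[(31, 2)], [(43, 2)], [(61, 2)], [(73, 2)], [(25, 2)], [(37, 2)]]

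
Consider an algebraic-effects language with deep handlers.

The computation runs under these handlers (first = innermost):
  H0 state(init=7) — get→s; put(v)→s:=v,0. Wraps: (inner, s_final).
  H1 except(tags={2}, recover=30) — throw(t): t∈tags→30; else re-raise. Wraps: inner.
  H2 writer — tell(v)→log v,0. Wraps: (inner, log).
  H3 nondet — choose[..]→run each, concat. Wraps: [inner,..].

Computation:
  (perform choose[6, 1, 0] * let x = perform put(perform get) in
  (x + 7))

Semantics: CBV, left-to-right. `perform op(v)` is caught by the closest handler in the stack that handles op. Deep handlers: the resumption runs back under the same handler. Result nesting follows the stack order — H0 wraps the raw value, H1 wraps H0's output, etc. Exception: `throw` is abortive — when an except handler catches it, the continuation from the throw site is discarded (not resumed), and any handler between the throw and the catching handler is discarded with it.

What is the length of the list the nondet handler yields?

Answer: 3

Step-by-step:
choose[6, 1, 0] @ H3
  branch[0] choose=6:
    get @ H0 ⇒ 7
    put(7) @ H0 ⇒ s:=7
    H0 returns (42, 7)
    H1 returns (42, 7)
    H2 returns ((42, 7), ())
    H3 returns [((42, 7), ())]
  branch[1] choose=1:
    get @ H0 ⇒ 7
    put(7) @ H0 ⇒ s:=7
    H0 returns (7, 7)
    H1 returns (7, 7)
    H2 returns ((7, 7), ())
    H3 returns [((7, 7), ())]
  branch[2] choose=0:
    get @ H0 ⇒ 7
    put(7) @ H0 ⇒ s:=7
    H0 returns (0, 7)
    H1 returns (0, 7)
    H2 returns ((0, 7), ())
    H3 returns [((0, 7), ())]
= [((42, 7), ()), ((7, 7), ()), ((0, 7), ())]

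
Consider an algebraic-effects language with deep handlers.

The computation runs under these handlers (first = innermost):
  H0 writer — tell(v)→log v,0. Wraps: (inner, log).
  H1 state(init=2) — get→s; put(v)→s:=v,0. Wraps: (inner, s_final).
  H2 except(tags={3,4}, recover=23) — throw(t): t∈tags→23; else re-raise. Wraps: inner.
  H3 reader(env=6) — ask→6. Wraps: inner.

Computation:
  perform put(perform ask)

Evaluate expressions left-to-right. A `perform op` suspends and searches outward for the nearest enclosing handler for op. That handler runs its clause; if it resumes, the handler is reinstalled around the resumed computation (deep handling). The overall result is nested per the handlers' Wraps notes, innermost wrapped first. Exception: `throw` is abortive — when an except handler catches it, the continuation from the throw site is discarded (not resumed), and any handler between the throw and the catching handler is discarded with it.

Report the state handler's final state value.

Answer: 6

Step-by-step:
ask @ H3 ⇒ 6
put(6) @ H1 ⇒ s:=6
H0 returns (0, ())
H1 returns ((0, ()), 6)
H2 returns ((0, ()), 6)
H3 returns ((0, ()), 6)
= ((0, ()), 6)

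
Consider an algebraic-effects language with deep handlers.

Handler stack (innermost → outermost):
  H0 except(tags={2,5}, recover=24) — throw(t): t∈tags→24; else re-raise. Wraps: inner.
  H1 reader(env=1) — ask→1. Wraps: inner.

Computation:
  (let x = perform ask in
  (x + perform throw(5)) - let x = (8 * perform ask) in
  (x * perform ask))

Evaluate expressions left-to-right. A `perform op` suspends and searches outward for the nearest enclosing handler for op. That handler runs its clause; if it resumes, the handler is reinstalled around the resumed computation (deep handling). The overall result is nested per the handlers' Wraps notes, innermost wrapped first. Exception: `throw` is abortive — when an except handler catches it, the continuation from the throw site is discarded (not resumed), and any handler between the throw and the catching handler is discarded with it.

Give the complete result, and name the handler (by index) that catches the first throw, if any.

Answer: 24 ; first throw caught by: H0

Working:
ask @ H1 ⇒ 1
throw(5) @ H0 caught ⇒ 24
H1 returns 24
= 24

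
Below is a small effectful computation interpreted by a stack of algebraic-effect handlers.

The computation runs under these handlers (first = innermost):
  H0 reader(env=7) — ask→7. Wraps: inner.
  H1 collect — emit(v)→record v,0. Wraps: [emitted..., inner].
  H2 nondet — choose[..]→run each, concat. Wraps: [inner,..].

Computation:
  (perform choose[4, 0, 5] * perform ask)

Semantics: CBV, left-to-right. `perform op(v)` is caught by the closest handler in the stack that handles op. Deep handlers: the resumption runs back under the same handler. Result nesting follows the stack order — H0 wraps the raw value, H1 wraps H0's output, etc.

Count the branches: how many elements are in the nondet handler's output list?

Evaluation trace:
choose[4, 0, 5] @ H2
  branch[0] choose=4:
    ask @ H0 ⇒ 7
    H0 returns 28
    H1 returns [28]
    H2 returns [[28]]
  branch[1] choose=0:
    ask @ H0 ⇒ 7
    H0 returns 0
    H1 returns [0]
    H2 returns [[0]]
  branch[2] choose=5:
    ask @ H0 ⇒ 7
    H0 returns 35
    H1 returns [35]
    H2 returns [[35]]
= [[28], [0], [35]]

Answer: 3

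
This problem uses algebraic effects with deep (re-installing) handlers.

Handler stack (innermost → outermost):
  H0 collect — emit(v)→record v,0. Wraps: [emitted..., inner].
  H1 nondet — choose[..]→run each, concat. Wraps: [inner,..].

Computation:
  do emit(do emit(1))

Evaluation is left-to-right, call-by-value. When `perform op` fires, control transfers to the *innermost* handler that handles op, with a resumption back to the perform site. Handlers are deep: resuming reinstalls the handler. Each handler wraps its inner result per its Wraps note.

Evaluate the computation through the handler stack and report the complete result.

Answer: [[1, 0, 0]]

Working:
emit(1) @ H0 ⇒ out+=1
emit(0) @ H0 ⇒ out+=0
H0 returns [1, 0, 0]
H1 returns [[1, 0, 0]]
= [[1, 0, 0]]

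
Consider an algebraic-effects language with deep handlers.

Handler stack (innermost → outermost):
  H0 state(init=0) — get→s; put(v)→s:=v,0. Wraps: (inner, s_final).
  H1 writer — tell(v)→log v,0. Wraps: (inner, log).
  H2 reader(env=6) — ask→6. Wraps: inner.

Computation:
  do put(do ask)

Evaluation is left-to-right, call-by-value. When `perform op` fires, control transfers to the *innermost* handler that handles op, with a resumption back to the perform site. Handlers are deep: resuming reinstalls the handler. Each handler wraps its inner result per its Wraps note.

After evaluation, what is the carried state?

Evaluation trace:
ask @ H2 ⇒ 6
put(6) @ H0 ⇒ s:=6
H0 returns (0, 6)
H1 returns ((0, 6), ())
H2 returns ((0, 6), ())
= ((0, 6), ())

Answer: 6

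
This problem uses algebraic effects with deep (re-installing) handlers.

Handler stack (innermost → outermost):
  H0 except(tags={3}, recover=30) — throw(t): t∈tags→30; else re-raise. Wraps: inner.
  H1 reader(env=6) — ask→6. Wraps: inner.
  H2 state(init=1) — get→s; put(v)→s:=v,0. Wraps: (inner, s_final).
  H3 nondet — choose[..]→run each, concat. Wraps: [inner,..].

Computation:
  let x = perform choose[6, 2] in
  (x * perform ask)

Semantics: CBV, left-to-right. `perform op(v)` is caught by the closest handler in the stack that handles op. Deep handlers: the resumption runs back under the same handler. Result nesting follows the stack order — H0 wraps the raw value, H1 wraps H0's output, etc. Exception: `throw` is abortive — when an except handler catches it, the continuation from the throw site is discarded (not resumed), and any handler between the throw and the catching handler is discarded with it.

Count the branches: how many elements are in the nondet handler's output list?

Answer: 2

Working:
choose[6, 2] @ H3
  branch[0] choose=6:
    ask @ H1 ⇒ 6
    H0 returns 36
    H1 returns 36
    H2 returns (36, 1)
    H3 returns [(36, 1)]
  branch[1] choose=2:
    ask @ H1 ⇒ 6
    H0 returns 12
    H1 returns 12
    H2 returns (12, 1)
    H3 returns [(12, 1)]
= [(36, 1), (12, 1)]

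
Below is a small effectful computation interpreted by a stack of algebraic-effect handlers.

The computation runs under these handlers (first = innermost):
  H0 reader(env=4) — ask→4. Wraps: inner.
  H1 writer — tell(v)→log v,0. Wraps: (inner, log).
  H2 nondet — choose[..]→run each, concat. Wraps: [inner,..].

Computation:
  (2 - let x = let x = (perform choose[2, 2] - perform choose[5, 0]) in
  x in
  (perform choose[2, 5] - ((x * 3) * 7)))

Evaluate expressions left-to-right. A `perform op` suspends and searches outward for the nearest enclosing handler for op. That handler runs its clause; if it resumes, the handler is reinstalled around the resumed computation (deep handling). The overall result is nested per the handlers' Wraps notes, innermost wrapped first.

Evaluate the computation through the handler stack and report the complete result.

Answer: [(-63, ()), (-66, ()), (42, ()), (39, ()), (-63, ()), (-66, ()), (42, ()), (39, ())]

Step-by-step:
choose[2, 2] @ H2
  branch[0] choose=2:
    choose[5, 0] @ H2
      branch[0] choose=5:
        choose[2, 5] @ H2
          branch[0] choose=2:
            H0 returns -63
            H1 returns (-63, ())
            H2 returns [(-63, ())]
          branch[1] choose=5:
            H0 returns -66
            H1 returns (-66, ())
            H2 returns [(-66, ())]
      branch[1] choose=0:
        choose[2, 5] @ H2
          branch[0] choose=2:
            H0 returns 42
            H1 returns (42, ())
            H2 returns [(42, ())]
          branch[1] choose=5:
            H0 returns 39
            H1 returns (39, ())
            H2 returns [(39, ())]
  branch[1] choose=2:
    choose[5, 0] @ H2
      branch[0] choose=5:
        choose[2, 5] @ H2
          branch[0] choose=2:
            H0 returns -63
            H1 returns (-63, ())
            H2 returns [(-63, ())]
          branch[1] choose=5:
            H0 returns -66
            H1 returns (-66, ())
            H2 returns [(-66, ())]
      branch[1] choose=0:
        choose[2, 5] @ H2
          branch[0] choose=2:
            H0 returns 42
            H1 returns (42, ())
            H2 returns [(42, ())]
          branch[1] choose=5:
            H0 returns 39
            H1 returns (39, ())
            H2 returns [(39, ())]
= [(-63, ()), (-66, ()), (42, ()), (39, ()), (-63, ()), (-66, ()), (42, ()), (39, ())]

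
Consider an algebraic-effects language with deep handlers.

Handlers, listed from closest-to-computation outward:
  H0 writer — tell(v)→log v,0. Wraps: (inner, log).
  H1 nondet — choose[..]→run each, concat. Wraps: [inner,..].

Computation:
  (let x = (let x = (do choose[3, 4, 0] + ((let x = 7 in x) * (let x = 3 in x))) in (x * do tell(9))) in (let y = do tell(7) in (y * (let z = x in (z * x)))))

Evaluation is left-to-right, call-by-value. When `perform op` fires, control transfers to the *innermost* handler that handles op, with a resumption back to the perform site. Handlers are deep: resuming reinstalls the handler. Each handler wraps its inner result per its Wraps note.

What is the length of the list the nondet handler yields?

Answer: 3

Working:
choose[3, 4, 0] @ H1
  branch[0] choose=3:
    tell(9) @ H0 ⇒ log+=9
    tell(7) @ H0 ⇒ log+=7
    H0 returns (0, (9, 7))
    H1 returns [(0, (9, 7))]
  branch[1] choose=4:
    tell(9) @ H0 ⇒ log+=9
    tell(7) @ H0 ⇒ log+=7
    H0 returns (0, (9, 7))
    H1 returns [(0, (9, 7))]
  branch[2] choose=0:
    tell(9) @ H0 ⇒ log+=9
    tell(7) @ H0 ⇒ log+=7
    H0 returns (0, (9, 7))
    H1 returns [(0, (9, 7))]
= [(0, (9, 7)), (0, (9, 7)), (0, (9, 7))]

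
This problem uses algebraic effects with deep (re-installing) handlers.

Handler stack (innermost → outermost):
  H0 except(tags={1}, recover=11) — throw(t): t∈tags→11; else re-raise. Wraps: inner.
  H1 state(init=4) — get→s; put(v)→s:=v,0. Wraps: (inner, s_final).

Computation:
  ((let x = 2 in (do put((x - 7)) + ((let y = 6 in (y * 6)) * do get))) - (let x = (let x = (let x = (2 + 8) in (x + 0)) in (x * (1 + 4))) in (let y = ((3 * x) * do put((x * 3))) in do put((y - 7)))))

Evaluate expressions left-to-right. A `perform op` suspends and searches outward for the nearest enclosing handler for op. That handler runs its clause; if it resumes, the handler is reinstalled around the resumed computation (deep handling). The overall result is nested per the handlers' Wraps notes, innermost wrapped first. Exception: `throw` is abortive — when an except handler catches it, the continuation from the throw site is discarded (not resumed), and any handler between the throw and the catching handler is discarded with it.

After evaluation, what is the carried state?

Answer: -7

Step-by-step:
put(-5) @ H1 ⇒ s:=-5
get @ H1 ⇒ -5
put(150) @ H1 ⇒ s:=150
put(-7) @ H1 ⇒ s:=-7
H0 returns -180
H1 returns (-180, -7)
= (-180, -7)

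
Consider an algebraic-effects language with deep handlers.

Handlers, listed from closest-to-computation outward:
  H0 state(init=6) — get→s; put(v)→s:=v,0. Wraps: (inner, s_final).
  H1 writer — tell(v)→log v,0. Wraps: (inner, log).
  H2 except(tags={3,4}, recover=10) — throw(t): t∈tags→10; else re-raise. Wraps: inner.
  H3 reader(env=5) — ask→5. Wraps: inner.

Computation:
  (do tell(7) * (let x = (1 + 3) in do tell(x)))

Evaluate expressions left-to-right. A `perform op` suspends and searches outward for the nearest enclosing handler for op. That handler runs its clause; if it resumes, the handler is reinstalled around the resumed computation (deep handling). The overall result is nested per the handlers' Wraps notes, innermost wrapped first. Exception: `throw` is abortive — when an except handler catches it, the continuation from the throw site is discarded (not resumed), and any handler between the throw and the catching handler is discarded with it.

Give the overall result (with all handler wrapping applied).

Answer: ((0, 6), (7, 4))

Step-by-step:
tell(7) @ H1 ⇒ log+=7
tell(4) @ H1 ⇒ log+=4
H0 returns (0, 6)
H1 returns ((0, 6), (7, 4))
H2 returns ((0, 6), (7, 4))
H3 returns ((0, 6), (7, 4))
= ((0, 6), (7, 4))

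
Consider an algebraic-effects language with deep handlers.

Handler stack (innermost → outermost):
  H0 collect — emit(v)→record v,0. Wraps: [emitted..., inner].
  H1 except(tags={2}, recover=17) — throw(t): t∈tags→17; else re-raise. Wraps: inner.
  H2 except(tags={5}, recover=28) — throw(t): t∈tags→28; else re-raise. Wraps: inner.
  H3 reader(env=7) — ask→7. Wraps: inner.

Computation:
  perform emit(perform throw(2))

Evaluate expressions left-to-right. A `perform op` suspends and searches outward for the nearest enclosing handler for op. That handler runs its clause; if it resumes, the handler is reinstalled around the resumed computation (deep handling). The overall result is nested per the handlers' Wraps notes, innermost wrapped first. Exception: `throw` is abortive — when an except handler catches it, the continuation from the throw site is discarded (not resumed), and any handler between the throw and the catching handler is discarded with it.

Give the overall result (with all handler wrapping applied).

Step-by-step:
throw(2) @ H1 caught ⇒ 17
H2 returns 17
H3 returns 17
= 17

Answer: 17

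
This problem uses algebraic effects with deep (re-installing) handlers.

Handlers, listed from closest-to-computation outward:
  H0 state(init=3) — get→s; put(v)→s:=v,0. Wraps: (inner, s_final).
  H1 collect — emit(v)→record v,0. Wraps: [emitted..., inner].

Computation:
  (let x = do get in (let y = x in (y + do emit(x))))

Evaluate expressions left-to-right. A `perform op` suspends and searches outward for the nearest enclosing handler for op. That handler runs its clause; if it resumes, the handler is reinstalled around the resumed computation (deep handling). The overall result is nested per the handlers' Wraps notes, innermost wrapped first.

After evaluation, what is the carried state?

Answer: 3

Step-by-step:
get @ H0 ⇒ 3
emit(3) @ H1 ⇒ out+=3
H0 returns (3, 3)
H1 returns [3, (3, 3)]
= [3, (3, 3)]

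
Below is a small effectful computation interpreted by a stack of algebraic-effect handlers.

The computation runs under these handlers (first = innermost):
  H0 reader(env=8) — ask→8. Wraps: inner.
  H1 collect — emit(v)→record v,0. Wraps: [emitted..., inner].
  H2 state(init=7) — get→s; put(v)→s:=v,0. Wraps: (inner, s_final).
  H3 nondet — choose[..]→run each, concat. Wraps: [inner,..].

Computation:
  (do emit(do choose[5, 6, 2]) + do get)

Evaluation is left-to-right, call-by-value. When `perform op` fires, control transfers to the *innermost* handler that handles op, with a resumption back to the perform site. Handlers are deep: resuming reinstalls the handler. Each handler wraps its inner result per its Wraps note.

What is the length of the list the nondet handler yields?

Working:
choose[5, 6, 2] @ H3
  branch[0] choose=5:
    emit(5) @ H1 ⇒ out+=5
    get @ H2 ⇒ 7
    H0 returns 7
    H1 returns [5, 7]
    H2 returns ([5, 7], 7)
    H3 returns [([5, 7], 7)]
  branch[1] choose=6:
    emit(6) @ H1 ⇒ out+=6
    get @ H2 ⇒ 7
    H0 returns 7
    H1 returns [6, 7]
    H2 returns ([6, 7], 7)
    H3 returns [([6, 7], 7)]
  branch[2] choose=2:
    emit(2) @ H1 ⇒ out+=2
    get @ H2 ⇒ 7
    H0 returns 7
    H1 returns [2, 7]
    H2 returns ([2, 7], 7)
    H3 returns [([2, 7], 7)]
= [([5, 7], 7), ([6, 7], 7), ([2, 7], 7)]

Answer: 3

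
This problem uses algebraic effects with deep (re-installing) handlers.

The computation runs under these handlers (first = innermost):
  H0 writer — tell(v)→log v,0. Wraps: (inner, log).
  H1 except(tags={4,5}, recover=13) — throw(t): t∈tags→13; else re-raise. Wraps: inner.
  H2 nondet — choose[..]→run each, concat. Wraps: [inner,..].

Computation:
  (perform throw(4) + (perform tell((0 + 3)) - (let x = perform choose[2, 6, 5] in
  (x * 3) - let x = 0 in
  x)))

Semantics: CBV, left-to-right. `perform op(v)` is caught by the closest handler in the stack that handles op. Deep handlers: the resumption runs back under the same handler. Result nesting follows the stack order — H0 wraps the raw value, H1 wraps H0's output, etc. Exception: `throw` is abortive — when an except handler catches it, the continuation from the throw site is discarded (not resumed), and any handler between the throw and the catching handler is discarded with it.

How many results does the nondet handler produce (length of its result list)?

Evaluation trace:
throw(4) @ H1 caught ⇒ 13
H2 returns [13]
= [13]

Answer: 1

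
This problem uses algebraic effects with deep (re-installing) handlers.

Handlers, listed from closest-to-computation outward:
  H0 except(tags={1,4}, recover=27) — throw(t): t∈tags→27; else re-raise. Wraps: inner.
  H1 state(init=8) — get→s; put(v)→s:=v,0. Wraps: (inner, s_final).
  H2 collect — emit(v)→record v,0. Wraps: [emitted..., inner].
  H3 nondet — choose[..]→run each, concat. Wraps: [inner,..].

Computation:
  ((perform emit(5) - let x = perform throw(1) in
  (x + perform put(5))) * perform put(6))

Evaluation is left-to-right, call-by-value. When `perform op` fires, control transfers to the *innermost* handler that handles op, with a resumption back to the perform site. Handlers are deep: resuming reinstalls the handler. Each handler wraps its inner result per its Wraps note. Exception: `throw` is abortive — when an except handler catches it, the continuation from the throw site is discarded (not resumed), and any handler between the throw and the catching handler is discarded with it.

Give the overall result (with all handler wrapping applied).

Working:
emit(5) @ H2 ⇒ out+=5
throw(1) @ H0 caught ⇒ 27
H1 returns (27, 8)
H2 returns [5, (27, 8)]
H3 returns [[5, (27, 8)]]
= [[5, (27, 8)]]

Answer: [[5, (27, 8)]]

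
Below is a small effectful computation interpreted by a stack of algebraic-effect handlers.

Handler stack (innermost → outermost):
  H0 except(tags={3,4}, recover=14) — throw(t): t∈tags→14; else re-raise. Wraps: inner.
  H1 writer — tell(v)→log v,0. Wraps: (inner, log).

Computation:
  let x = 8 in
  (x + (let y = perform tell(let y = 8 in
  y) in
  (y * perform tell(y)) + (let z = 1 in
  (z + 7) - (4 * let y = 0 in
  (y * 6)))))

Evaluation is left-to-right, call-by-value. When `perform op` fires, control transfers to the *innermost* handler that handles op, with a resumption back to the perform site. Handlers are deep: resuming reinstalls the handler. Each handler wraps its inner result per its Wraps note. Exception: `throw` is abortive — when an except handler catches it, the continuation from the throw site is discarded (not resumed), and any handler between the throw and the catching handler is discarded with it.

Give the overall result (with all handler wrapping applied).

Step-by-step:
tell(8) @ H1 ⇒ log+=8
tell(0) @ H1 ⇒ log+=0
H0 returns 16
H1 returns (16, (8, 0))
= (16, (8, 0))

Answer: (16, (8, 0))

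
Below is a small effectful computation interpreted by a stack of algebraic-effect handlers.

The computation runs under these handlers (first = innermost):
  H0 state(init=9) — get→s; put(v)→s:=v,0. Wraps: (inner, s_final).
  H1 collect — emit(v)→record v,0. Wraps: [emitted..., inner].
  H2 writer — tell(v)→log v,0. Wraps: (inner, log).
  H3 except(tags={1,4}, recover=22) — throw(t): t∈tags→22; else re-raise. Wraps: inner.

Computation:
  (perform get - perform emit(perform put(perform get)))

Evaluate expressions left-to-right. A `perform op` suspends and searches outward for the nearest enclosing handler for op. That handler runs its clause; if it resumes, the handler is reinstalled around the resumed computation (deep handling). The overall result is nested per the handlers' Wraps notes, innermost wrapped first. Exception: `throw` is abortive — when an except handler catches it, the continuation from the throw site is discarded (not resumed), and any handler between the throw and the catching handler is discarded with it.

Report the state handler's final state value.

Evaluation trace:
get @ H0 ⇒ 9
get @ H0 ⇒ 9
put(9) @ H0 ⇒ s:=9
emit(0) @ H1 ⇒ out+=0
H0 returns (9, 9)
H1 returns [0, (9, 9)]
H2 returns ([0, (9, 9)], ())
H3 returns ([0, (9, 9)], ())
= ([0, (9, 9)], ())

Answer: 9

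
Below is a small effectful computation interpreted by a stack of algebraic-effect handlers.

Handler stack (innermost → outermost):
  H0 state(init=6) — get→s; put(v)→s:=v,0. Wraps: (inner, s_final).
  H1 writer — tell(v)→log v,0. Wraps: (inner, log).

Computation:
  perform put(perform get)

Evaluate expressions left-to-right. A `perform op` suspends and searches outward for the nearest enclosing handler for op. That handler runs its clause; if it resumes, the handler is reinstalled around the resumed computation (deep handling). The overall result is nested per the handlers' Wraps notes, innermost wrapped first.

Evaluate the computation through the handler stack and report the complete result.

Evaluation trace:
get @ H0 ⇒ 6
put(6) @ H0 ⇒ s:=6
H0 returns (0, 6)
H1 returns ((0, 6), ())
= ((0, 6), ())

Answer: ((0, 6), ())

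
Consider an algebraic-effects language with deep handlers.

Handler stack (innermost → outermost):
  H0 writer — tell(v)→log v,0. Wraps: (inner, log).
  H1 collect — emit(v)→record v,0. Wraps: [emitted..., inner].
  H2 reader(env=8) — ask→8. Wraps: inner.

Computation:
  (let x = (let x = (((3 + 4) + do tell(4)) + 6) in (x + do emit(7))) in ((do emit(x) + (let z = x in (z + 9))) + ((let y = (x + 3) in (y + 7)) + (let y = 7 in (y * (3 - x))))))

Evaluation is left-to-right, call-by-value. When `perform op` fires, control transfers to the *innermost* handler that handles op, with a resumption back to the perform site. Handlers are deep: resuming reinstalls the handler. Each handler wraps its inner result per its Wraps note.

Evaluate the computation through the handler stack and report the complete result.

Step-by-step:
tell(4) @ H0 ⇒ log+=4
emit(7) @ H1 ⇒ out+=7
emit(13) @ H1 ⇒ out+=13
H0 returns (-25, (4))
H1 returns [7, 13, (-25, (4))]
H2 returns [7, 13, (-25, (4))]
= [7, 13, (-25, (4))]

Answer: [7, 13, (-25, (4))]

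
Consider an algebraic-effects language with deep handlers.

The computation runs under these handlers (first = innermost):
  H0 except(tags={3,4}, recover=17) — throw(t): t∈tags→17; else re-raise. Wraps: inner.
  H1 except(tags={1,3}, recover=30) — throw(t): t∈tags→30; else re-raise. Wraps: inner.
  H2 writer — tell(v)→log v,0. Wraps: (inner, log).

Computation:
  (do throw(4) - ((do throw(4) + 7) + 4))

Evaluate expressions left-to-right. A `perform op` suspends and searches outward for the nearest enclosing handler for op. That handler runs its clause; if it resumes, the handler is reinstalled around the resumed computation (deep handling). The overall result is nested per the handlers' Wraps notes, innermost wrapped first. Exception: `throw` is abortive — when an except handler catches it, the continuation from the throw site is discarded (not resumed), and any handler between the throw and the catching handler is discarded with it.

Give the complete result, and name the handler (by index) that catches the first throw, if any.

Evaluation trace:
throw(4) @ H0 caught ⇒ 17
H1 returns 17
H2 returns (17, ())
= (17, ())

Answer: (17, ()) ; first throw caught by: H0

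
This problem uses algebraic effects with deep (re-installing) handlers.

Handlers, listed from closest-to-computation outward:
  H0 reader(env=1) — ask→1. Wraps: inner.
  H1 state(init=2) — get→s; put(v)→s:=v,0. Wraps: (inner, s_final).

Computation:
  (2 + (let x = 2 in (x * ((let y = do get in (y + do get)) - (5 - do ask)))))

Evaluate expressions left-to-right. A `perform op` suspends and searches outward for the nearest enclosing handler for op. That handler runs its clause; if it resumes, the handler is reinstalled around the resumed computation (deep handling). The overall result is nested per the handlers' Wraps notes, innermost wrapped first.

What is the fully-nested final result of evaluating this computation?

Step-by-step:
get @ H1 ⇒ 2
get @ H1 ⇒ 2
ask @ H0 ⇒ 1
H0 returns 2
H1 returns (2, 2)
= (2, 2)

Answer: (2, 2)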